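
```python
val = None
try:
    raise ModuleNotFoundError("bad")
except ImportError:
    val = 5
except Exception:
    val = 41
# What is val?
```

Step-by-step execution trace:
1. `raise ModuleNotFoundError(...)` raises ModuleNotFoundError.
2. `except ImportError` matches (ModuleNotFoundError is a subclass of ImportError) → val = 5.
3. `except Exception` is not reached.
Result: 5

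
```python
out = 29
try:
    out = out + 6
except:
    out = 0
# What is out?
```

Step-by-step execution trace:
1. out starts at 29.
2. try: `out = out + 6` → out = 35. No exception raised.
3. `except` is skipped.
Result: 35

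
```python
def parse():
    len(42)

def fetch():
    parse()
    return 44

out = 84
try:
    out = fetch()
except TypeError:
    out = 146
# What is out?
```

Step-by-step execution trace:
1. out starts at 84.
2. try: `fetch()` calls `parse()`.
3. `parse()` evaluates `len(42)`, which raises TypeError; it propagates through fetch (uncaught).
4. `return 44` in fetch is not reached; the assignment to out does not complete.
5. `except TypeError` matches → out = 146.
Result: 146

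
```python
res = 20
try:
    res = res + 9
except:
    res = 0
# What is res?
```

Step-by-step execution trace:
1. res starts at 20.
2. try: `res = res + 9` → res = 29. No exception raised.
3. `except` is skipped.
Result: 29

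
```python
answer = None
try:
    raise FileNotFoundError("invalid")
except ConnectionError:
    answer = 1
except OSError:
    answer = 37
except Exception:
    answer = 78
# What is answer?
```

Step-by-step execution trace:
1. `raise FileNotFoundError(...)` raises FileNotFoundError.
2. `except ConnectionError` does not match (FileNotFoundError is not a subclass of ConnectionError); skipped.
3. `except OSError` matches (FileNotFoundError is a subclass of OSError) → answer = 37.
4. `except Exception` is not reached.
Result: 37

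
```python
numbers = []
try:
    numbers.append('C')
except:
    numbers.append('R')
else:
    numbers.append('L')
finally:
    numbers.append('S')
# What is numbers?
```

Step-by-step execution trace:
1. try: `numbers.append('C')` → numbers = ['C']. No exception raised.
2. `except` is skipped.
3. `else` runs: `numbers.append('L')` → numbers = ['C', 'L'].
4. `finally` always runs: `numbers.append('S')` → numbers = ['C', 'L', 'S'].
Result: ['C', 'L', 'S']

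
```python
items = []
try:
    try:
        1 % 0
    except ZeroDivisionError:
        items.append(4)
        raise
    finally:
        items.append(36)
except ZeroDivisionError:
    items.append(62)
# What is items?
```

Step-by-step execution trace:
1. Inner try: `1 % 0` raises ZeroDivisionError.
2. Inner `except ZeroDivisionError` matches → `items.append(4)` → items = [4].
3. bare `raise` re-raises ZeroDivisionError.
4. Inner `finally` runs during unwinding: `items.append(36)` → items = [4, 36].
5. Outer `except ZeroDivisionError` matches → `items.append(62)` → items = [4, 36, 62].
Result: [4, 36, 62]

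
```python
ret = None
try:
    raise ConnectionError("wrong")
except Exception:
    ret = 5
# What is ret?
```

Step-by-step execution trace:
1. `raise ConnectionError(...)` raises ConnectionError.
2. `except Exception` matches (ConnectionError is a subclass of Exception) → ret = 5.
Result: 5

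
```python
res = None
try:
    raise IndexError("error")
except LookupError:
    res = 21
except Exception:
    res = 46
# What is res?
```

Step-by-step execution trace:
1. `raise IndexError(...)` raises IndexError.
2. `except LookupError` matches (IndexError is a subclass of LookupError) → res = 21.
3. `except Exception` is not reached.
Result: 21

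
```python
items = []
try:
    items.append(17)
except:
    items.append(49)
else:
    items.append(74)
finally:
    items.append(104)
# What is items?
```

Step-by-step execution trace:
1. try: `items.append(17)` → items = [17]. No exception raised.
2. `except` is skipped.
3. `else` runs: `items.append(74)` → items = [17, 74].
4. `finally` always runs: `items.append(104)` → items = [17, 74, 104].
Result: [17, 74, 104]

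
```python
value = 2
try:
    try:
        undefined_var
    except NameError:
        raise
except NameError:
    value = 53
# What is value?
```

Step-by-step execution trace:
1. Inner try: `undefined_var` raises NameError.
2. Inner `except NameError` matches; bare `raise` re-raises the same NameError.
3. Outer `except NameError` matches → value = 53.
Result: 53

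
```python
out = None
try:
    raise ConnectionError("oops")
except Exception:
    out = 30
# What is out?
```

Step-by-step execution trace:
1. `raise ConnectionError(...)` raises ConnectionError.
2. `except Exception` matches (ConnectionError is a subclass of Exception) → out = 30.
Result: 30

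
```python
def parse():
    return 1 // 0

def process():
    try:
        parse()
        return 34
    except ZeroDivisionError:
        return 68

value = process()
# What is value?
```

Step-by-step execution trace:
1. `process()` calls `parse()`.
2. `parse()` evaluates `1 // 0`, which raises ZeroDivisionError; it propagates to the caller.
3. `return 34` is not reached.
4. `except ZeroDivisionError` in process matches → returns 68.
5. value = 68.
Result: 68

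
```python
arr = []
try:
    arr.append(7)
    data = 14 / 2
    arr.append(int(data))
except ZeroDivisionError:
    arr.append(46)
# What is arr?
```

Step-by-step execution trace:
1. try: `arr.append(7)` → arr = [7].
2. `data = 14 / 2` → data = 7.0. No exception raised.
3. `arr.append(int(data))` → arr = [7, 7].
4. `except ZeroDivisionError` is skipped (no exception was raised).
Result: [7, 7]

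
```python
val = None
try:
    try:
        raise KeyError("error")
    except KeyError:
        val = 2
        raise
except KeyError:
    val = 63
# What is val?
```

Step-by-step execution trace:
1. Inner try: `raise KeyError("error")` raises KeyError.
2. Inner `except KeyError` matches → val = 2.
3. bare `raise` re-raises the same KeyError.
4. Outer `except KeyError` matches → val = 63.
Result: 63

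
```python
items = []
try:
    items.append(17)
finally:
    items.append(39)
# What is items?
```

Step-by-step execution trace:
1. try: `items.append(17)` → items = [17].
2. The try body completes without raising.
3. finally always runs: `items.append(39)` → items = [17, 39].
Result: [17, 39]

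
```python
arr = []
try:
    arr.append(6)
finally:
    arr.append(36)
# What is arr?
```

Step-by-step execution trace:
1. try: `arr.append(6)` → arr = [6].
2. The try body completes without raising.
3. finally always runs: `arr.append(36)` → arr = [6, 36].
Result: [6, 36]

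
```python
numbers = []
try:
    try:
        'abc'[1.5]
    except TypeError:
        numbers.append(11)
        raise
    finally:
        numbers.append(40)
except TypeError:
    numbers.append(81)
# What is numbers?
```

Step-by-step execution trace:
1. Inner try: `'abc'[1.5]` raises TypeError.
2. Inner `except TypeError` matches → `numbers.append(11)` → numbers = [11].
3. bare `raise` re-raises TypeError.
4. Inner `finally` runs during unwinding: `numbers.append(40)` → numbers = [11, 40].
5. Outer `except TypeError` matches → `numbers.append(81)` → numbers = [11, 40, 81].
Result: [11, 40, 81]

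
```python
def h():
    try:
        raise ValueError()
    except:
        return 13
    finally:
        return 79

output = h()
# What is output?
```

Step-by-step execution trace:
1. `h()` enters try: `raise ValueError()` raises ValueError.
2. bare `except` matches → `return 13` sets pending return value 13.
3. Before returning, `finally: return 79` runs and overrides the pending return.
4. h() returns 79 → output = 79.
Result: 79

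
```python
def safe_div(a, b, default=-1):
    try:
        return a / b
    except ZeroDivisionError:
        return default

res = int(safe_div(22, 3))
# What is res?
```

Step-by-step execution trace:
1. `safe_div(22, 3)` enters try: `return 22 / 3` → returns 7.333333333333333. No exception raised.
2. `except ZeroDivisionError` is skipped.
3. `int(7.333333333333333)` → 7 → res = 7.
Result: 7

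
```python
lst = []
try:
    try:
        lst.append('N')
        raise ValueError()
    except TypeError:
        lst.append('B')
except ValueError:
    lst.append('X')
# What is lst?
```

Step-by-step execution trace:
1. Inner try: `lst.append('N')` → lst = ['N'].
2. `raise ValueError()` raises ValueError.
3. Inner `except TypeError` does not match ValueError; exception propagates to outer try.
4. Outer `except ValueError` matches → `lst.append('X')` → lst = ['N', 'X'].
Result: ['N', 'X']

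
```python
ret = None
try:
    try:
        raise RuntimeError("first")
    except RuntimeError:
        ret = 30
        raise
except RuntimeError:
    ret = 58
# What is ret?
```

Step-by-step execution trace:
1. Inner try: `raise RuntimeError("first")` raises RuntimeError.
2. Inner `except RuntimeError` matches → ret = 30.
3. bare `raise` re-raises the same RuntimeError.
4. Outer `except RuntimeError` matches → ret = 58.
Result: 58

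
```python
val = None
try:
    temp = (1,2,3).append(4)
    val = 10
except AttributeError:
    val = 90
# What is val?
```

Step-by-step execution trace:
1. `temp = (1,2,3).append(4)` raises AttributeError.
2. `val = 10` is not reached.
3. `except AttributeError` matches → val = 90.
Result: 90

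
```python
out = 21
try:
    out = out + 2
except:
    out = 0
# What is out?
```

Step-by-step execution trace:
1. out starts at 21.
2. try: `out = out + 2` → out = 23. No exception raised.
3. `except` is skipped.
Result: 23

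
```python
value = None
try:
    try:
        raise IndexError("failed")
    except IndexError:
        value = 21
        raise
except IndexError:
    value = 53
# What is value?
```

Step-by-step execution trace:
1. Inner try: `raise IndexError("failed")` raises IndexError.
2. Inner `except IndexError` matches → value = 21.
3. bare `raise` re-raises the same IndexError.
4. Outer `except IndexError` matches → value = 53.
Result: 53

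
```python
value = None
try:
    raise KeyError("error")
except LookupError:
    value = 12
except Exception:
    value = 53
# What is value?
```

Step-by-step execution trace:
1. `raise KeyError(...)` raises KeyError.
2. `except LookupError` matches (KeyError is a subclass of LookupError) → value = 12.
3. `except Exception` is not reached.
Result: 12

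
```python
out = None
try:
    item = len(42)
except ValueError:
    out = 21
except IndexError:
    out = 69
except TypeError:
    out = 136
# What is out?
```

Step-by-step execution trace:
1. `item = len(42)` raises TypeError.
2. `except ValueError` does not match TypeError; skipped.
3. `except IndexError` does not match TypeError; skipped.
4. `except TypeError` matches → out = 136.
Result: 136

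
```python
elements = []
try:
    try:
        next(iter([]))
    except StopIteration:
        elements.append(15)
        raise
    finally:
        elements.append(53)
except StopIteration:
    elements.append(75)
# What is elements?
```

Step-by-step execution trace:
1. Inner try: `next(iter([]))` raises StopIteration.
2. Inner `except StopIteration` matches → `elements.append(15)` → elements = [15].
3. bare `raise` re-raises StopIteration.
4. Inner `finally` runs during unwinding: `elements.append(53)` → elements = [15, 53].
5. Outer `except StopIteration` matches → `elements.append(75)` → elements = [15, 53, 75].
Result: [15, 53, 75]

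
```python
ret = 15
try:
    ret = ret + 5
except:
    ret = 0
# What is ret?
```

Step-by-step execution trace:
1. ret starts at 15.
2. try: `ret = ret + 5` → ret = 20. No exception raised.
3. `except` is skipped.
Result: 20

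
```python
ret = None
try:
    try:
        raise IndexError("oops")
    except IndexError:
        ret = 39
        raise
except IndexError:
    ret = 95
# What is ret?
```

Step-by-step execution trace:
1. Inner try: `raise IndexError("oops")` raises IndexError.
2. Inner `except IndexError` matches → ret = 39.
3. bare `raise` re-raises the same IndexError.
4. Outer `except IndexError` matches → ret = 95.
Result: 95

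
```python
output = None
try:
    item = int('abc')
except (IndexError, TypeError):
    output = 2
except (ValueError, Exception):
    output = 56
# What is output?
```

Step-by-step execution trace:
1. `item = int('abc')` raises ValueError.
2. `except (IndexError, TypeError)` does not match ValueError; skipped.
3. `except (ValueError, Exception)` matches (ValueError is in the tuple) → output = 56.
Result: 56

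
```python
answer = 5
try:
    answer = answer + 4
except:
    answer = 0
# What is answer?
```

Step-by-step execution trace:
1. answer starts at 5.
2. try: `answer = answer + 4` → answer = 9. No exception raised.
3. `except` is skipped.
Result: 9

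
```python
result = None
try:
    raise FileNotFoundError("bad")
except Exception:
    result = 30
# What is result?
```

Step-by-step execution trace:
1. `raise FileNotFoundError(...)` raises FileNotFoundError.
2. `except Exception` matches (FileNotFoundError is a subclass of Exception) → result = 30.
Result: 30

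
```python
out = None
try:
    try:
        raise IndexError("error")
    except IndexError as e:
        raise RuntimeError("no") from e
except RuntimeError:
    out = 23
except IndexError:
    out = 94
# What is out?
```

Step-by-step execution trace:
1. Inner try raises IndexError; inner `except IndexError as e` catches it.
2. `raise RuntimeError(...) from e` raises RuntimeError (IndexError is attached as __cause__, but only RuntimeError is active).
3. Outer `except RuntimeError` matches → out = 23.
4. `except IndexError` is not reached.
Result: 23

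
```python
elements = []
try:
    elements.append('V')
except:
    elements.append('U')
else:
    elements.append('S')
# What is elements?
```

Step-by-step execution trace:
1. try: `elements.append('V')` → elements = ['V']. No exception raised.
2. `except` is skipped.
3. `else` runs (try completed without exception): `elements.append('S')` → elements = ['V', 'S'].
Result: ['V', 'S']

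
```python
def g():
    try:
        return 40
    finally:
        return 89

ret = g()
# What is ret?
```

Step-by-step execution trace:
1. `g()` enters try: `return 40` sets pending return value 40.
2. Before returning, `finally: return 89` runs and overrides the pending return.
3. g() returns 89 → ret = 89.
Result: 89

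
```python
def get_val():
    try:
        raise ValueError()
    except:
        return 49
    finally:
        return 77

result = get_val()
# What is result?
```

Step-by-step execution trace:
1. `get_val()` enters try: `raise ValueError()` raises ValueError.
2. bare `except` matches → `return 49` sets pending return value 49.
3. Before returning, `finally: return 77` runs and overrides the pending return.
4. get_val() returns 77 → result = 77.
Result: 77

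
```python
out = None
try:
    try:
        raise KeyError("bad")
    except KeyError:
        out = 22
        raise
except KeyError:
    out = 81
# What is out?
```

Step-by-step execution trace:
1. Inner try: `raise KeyError("bad")` raises KeyError.
2. Inner `except KeyError` matches → out = 22.
3. bare `raise` re-raises the same KeyError.
4. Outer `except KeyError` matches → out = 81.
Result: 81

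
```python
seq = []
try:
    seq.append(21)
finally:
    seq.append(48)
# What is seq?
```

Step-by-step execution trace:
1. try: `seq.append(21)` → seq = [21].
2. The try body completes without raising.
3. finally always runs: `seq.append(48)` → seq = [21, 48].
Result: [21, 48]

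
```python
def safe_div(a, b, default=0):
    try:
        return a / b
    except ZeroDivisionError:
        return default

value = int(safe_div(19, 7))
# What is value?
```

Step-by-step execution trace:
1. `safe_div(19, 7)` enters try: `return 19 / 7` → returns 2.7142857142857144. No exception raised.
2. `except ZeroDivisionError` is skipped.
3. `int(2.7142857142857144)` → 2 → value = 2.
Result: 2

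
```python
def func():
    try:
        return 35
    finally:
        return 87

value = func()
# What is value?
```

Step-by-step execution trace:
1. `func()` enters try: `return 35` sets pending return value 35.
2. Before returning, `finally: return 87` runs and overrides the pending return.
3. func() returns 87 → value = 87.
Result: 87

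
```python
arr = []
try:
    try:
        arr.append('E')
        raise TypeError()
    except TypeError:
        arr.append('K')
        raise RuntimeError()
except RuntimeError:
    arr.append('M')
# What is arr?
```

Step-by-step execution trace:
1. Inner try: `arr.append('E')` → arr = ['E'].
2. `raise TypeError()` raises TypeError.
3. Inner `except TypeError` matches → `arr.append('K')` → arr = ['E', 'K'].
4. `raise RuntimeError()` raises RuntimeError; propagates to outer try.
5. Outer `except RuntimeError` matches → `arr.append('M')` → arr = ['E', 'K', 'M'].
Result: ['E', 'K', 'M']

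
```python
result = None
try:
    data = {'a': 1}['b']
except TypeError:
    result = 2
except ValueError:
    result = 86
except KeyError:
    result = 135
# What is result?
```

Step-by-step execution trace:
1. `data = {'a': 1}['b']` raises KeyError.
2. `except TypeError` does not match KeyError; skipped.
3. `except ValueError` does not match KeyError; skipped.
4. `except KeyError` matches → result = 135.
Result: 135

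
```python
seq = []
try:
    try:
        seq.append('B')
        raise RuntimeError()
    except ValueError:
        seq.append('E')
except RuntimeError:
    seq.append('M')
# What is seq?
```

Step-by-step execution trace:
1. Inner try: `seq.append('B')` → seq = ['B'].
2. `raise RuntimeError()` raises RuntimeError.
3. Inner `except ValueError` does not match RuntimeError; exception propagates to outer try.
4. Outer `except RuntimeError` matches → `seq.append('M')` → seq = ['B', 'M'].
Result: ['B', 'M']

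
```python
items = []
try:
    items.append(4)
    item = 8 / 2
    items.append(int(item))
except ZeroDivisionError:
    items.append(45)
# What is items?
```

Step-by-step execution trace:
1. try: `items.append(4)` → items = [4].
2. `item = 8 / 2` → item = 4.0. No exception raised.
3. `items.append(int(item))` → items = [4, 4].
4. `except ZeroDivisionError` is skipped (no exception was raised).
Result: [4, 4]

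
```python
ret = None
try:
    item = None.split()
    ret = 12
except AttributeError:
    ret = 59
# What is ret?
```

Step-by-step execution trace:
1. `item = None.split()` raises AttributeError.
2. `ret = 12` is not reached.
3. `except AttributeError` matches → ret = 59.
Result: 59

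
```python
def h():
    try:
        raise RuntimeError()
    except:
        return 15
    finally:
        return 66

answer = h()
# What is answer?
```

Step-by-step execution trace:
1. `h()` enters try: `raise RuntimeError()` raises RuntimeError.
2. bare `except` matches → `return 15` sets pending return value 15.
3. Before returning, `finally: return 66` runs and overrides the pending return.
4. h() returns 66 → answer = 66.
Result: 66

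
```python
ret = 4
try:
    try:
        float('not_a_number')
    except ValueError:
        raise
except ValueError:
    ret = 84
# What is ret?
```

Step-by-step execution trace:
1. Inner try: `float('not_a_number')` raises ValueError.
2. Inner `except ValueError` matches; bare `raise` re-raises the same ValueError.
3. Outer `except ValueError` matches → ret = 84.
Result: 84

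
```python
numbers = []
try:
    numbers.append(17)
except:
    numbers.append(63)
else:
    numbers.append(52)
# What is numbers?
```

Step-by-step execution trace:
1. try: `numbers.append(17)` → numbers = [17]. No exception raised.
2. `except` is skipped.
3. `else` runs (try completed without exception): `numbers.append(52)` → numbers = [17, 52].
Result: [17, 52]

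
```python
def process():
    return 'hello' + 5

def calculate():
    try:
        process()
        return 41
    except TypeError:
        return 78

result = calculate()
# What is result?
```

Step-by-step execution trace:
1. `calculate()` calls `process()`.
2. `process()` evaluates `'hello' + 5`, which raises TypeError; it propagates to the caller.
3. `return 41` is not reached.
4. `except TypeError` in calculate matches → returns 78.
5. result = 78.
Result: 78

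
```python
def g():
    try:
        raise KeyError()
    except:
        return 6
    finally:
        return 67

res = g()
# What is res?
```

Step-by-step execution trace:
1. `g()` enters try: `raise KeyError()` raises KeyError.
2. bare `except` matches → `return 6` sets pending return value 6.
3. Before returning, `finally: return 67` runs and overrides the pending return.
4. g() returns 67 → res = 67.
Result: 67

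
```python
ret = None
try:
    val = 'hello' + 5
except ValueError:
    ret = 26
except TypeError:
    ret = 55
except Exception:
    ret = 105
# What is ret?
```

Step-by-step execution trace:
1. `val = 'hello' + 5` raises TypeError.
2. `except ValueError` does not match TypeError; skipped.
3. `except TypeError` matches → ret = 55.
4. Remaining except clauses are skipped.
Result: 55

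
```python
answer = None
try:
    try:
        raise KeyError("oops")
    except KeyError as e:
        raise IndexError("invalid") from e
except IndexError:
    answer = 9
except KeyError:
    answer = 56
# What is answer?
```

Step-by-step execution trace:
1. Inner try raises KeyError; inner `except KeyError as e` catches it.
2. `raise IndexError(...) from e` raises IndexError (KeyError is attached as __cause__, but only IndexError is active).
3. Outer `except IndexError` matches → answer = 9.
4. `except KeyError` is not reached.
Result: 9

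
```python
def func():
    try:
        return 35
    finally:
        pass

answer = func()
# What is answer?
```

Step-by-step execution trace:
1. `func()` enters try: `return 35` sets pending return value 35.
2. Before returning, `finally: pass` runs (no effect).
3. func() returns 35 → answer = 35.
Result: 35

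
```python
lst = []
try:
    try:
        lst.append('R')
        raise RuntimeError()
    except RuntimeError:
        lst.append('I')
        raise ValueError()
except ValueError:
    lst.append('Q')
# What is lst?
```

Step-by-step execution trace:
1. Inner try: `lst.append('R')` → lst = ['R'].
2. `raise RuntimeError()` raises RuntimeError.
3. Inner `except RuntimeError` matches → `lst.append('I')` → lst = ['R', 'I'].
4. `raise ValueError()` raises ValueError; propagates to outer try.
5. Outer `except ValueError` matches → `lst.append('Q')` → lst = ['R', 'I', 'Q'].
Result: ['R', 'I', 'Q']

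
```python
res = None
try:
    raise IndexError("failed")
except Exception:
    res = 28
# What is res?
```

Step-by-step execution trace:
1. `raise IndexError(...)` raises IndexError.
2. `except Exception` matches (IndexError is a subclass of Exception) → res = 28.
Result: 28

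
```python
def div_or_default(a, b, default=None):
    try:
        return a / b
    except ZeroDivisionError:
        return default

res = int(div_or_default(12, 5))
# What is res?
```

Step-by-step execution trace:
1. `div_or_default(12, 5)` enters try: `return 12 / 5` → returns 2.4. No exception raised.
2. `except ZeroDivisionError` is skipped.
3. `int(2.4)` → 2 → res = 2.
Result: 2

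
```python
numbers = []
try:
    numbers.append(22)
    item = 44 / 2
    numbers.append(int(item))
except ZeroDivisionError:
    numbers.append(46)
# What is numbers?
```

Step-by-step execution trace:
1. try: `numbers.append(22)` → numbers = [22].
2. `item = 44 / 2` → item = 22.0. No exception raised.
3. `numbers.append(int(item))` → numbers = [22, 22].
4. `except ZeroDivisionError` is skipped (no exception was raised).
Result: [22, 22]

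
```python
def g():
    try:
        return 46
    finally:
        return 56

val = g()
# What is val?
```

Step-by-step execution trace:
1. `g()` enters try: `return 46` sets pending return value 46.
2. Before returning, `finally: return 56` runs and overrides the pending return.
3. g() returns 56 → val = 56.
Result: 56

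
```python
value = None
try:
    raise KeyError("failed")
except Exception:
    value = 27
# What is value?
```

Step-by-step execution trace:
1. `raise KeyError(...)` raises KeyError.
2. `except Exception` matches (KeyError is a subclass of Exception) → value = 27.
Result: 27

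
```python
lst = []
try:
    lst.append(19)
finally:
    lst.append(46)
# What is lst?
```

Step-by-step execution trace:
1. try: `lst.append(19)` → lst = [19].
2. The try body completes without raising.
3. finally always runs: `lst.append(46)` → lst = [19, 46].
Result: [19, 46]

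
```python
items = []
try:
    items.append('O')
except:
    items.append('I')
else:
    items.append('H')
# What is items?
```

Step-by-step execution trace:
1. try: `items.append('O')` → items = ['O']. No exception raised.
2. `except` is skipped.
3. `else` runs (try completed without exception): `items.append('H')` → items = ['O', 'H'].
Result: ['O', 'H']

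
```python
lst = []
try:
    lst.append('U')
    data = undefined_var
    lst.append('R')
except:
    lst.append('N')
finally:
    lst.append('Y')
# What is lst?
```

Step-by-step execution trace:
1. try: `lst.append('U')` → lst = ['U'].
2. `data = undefined_var` raises NameError; `lst.append('R')` is not reached.
3. bare `except` matches → `lst.append('N')` → lst = ['U', 'N'].
4. finally always runs: `lst.append('Y')` → lst = ['U', 'N', 'Y'].
Result: ['U', 'N', 'Y']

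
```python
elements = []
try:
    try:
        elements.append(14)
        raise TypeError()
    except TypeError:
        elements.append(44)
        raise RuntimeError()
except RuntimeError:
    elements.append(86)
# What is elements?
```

Step-by-step execution trace:
1. Inner try: `elements.append(14)` → elements = [14].
2. `raise TypeError()` raises TypeError.
3. Inner `except TypeError` matches → `elements.append(44)` → elements = [14, 44].
4. `raise RuntimeError()` raises RuntimeError; propagates to outer try.
5. Outer `except RuntimeError` matches → `elements.append(86)` → elements = [14, 44, 86].
Result: [14, 44, 86]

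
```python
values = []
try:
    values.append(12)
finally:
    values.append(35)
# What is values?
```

Step-by-step execution trace:
1. try: `values.append(12)` → values = [12].
2. The try body completes without raising.
3. finally always runs: `values.append(35)` → values = [12, 35].
Result: [12, 35]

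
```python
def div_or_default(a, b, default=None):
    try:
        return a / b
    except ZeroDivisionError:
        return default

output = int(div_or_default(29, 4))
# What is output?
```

Step-by-step execution trace:
1. `div_or_default(29, 4)` enters try: `return 29 / 4` → returns 7.25. No exception raised.
2. `except ZeroDivisionError` is skipped.
3. `int(7.25)` → 7 → output = 7.
Result: 7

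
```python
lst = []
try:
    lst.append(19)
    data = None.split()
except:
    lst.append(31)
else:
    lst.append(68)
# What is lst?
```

Step-by-step execution trace:
1. try: `lst.append(19)` → lst = [19].
2. `data = None.split()` raises AttributeError.
3. bare `except` matches → `lst.append(31)` → lst = [19, 31].
4. `else` is skipped (an exception was raised).
Result: [19, 31]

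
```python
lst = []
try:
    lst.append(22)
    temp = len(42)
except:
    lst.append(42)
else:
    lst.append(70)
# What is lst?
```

Step-by-step execution trace:
1. try: `lst.append(22)` → lst = [22].
2. `temp = len(42)` raises TypeError.
3. bare `except` matches → `lst.append(42)` → lst = [22, 42].
4. `else` is skipped (an exception was raised).
Result: [22, 42]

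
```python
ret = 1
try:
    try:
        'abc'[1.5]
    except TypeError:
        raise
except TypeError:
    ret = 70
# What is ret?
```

Step-by-step execution trace:
1. Inner try: `'abc'[1.5]` raises TypeError.
2. Inner `except TypeError` matches; bare `raise` re-raises the same TypeError.
3. Outer `except TypeError` matches → ret = 70.
Result: 70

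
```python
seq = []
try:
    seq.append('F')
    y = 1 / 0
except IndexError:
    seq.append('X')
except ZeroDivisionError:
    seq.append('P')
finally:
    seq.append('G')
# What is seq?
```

Step-by-step execution trace:
1. try: `seq.append('F')` → seq = ['F'].
2. `y = 1 / 0` raises ZeroDivisionError.
3. `except IndexError` does not match ZeroDivisionError; skipped.
4. `except ZeroDivisionError` matches → `seq.append('P')` → seq = ['F', 'P'].
5. finally always runs: `seq.append('G')` → seq = ['F', 'P', 'G'].
Result: ['F', 'P', 'G']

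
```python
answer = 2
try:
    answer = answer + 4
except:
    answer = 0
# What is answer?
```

Step-by-step execution trace:
1. answer starts at 2.
2. try: `answer = answer + 4` → answer = 6. No exception raised.
3. `except` is skipped.
Result: 6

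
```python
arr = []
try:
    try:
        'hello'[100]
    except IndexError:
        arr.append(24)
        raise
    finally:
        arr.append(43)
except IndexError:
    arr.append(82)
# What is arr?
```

Step-by-step execution trace:
1. Inner try: `'hello'[100]` raises IndexError.
2. Inner `except IndexError` matches → `arr.append(24)` → arr = [24].
3. bare `raise` re-raises IndexError.
4. Inner `finally` runs during unwinding: `arr.append(43)` → arr = [24, 43].
5. Outer `except IndexError` matches → `arr.append(82)` → arr = [24, 43, 82].
Result: [24, 43, 82]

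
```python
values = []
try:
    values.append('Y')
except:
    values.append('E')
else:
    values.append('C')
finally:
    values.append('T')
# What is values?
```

Step-by-step execution trace:
1. try: `values.append('Y')` → values = ['Y']. No exception raised.
2. `except` is skipped.
3. `else` runs: `values.append('C')` → values = ['Y', 'C'].
4. `finally` always runs: `values.append('T')` → values = ['Y', 'C', 'T'].
Result: ['Y', 'C', 'T']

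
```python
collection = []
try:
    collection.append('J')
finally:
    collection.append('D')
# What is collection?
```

Step-by-step execution trace:
1. try: `collection.append('J')` → collection = ['J'].
2. The try body completes without raising.
3. finally always runs: `collection.append('D')` → collection = ['J', 'D'].
Result: ['J', 'D']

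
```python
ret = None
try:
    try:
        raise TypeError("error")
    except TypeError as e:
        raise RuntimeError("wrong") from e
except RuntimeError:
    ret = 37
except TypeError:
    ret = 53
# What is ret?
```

Step-by-step execution trace:
1. Inner try raises TypeError; inner `except TypeError as e` catches it.
2. `raise RuntimeError(...) from e` raises RuntimeError (TypeError is attached as __cause__, but only RuntimeError is active).
3. Outer `except RuntimeError` matches → ret = 37.
4. `except TypeError` is not reached.
Result: 37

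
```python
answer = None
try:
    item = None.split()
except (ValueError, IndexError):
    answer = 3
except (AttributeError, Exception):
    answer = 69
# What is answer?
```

Step-by-step execution trace:
1. `item = None.split()` raises AttributeError.
2. `except (ValueError, IndexError)` does not match AttributeError; skipped.
3. `except (AttributeError, Exception)` matches (AttributeError is in the tuple) → answer = 69.
Result: 69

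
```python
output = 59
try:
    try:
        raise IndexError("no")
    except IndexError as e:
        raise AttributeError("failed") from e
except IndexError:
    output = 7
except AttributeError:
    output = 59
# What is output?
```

Step-by-step execution trace:
1. Inner try raises IndexError; inner `except IndexError as e` catches it.
2. `raise AttributeError(...) from e` raises AttributeError (IndexError is attached as __cause__, but only AttributeError is active).
3. Outer `except IndexError` does not match AttributeError; skipped.
4. Outer `except AttributeError` matches → output = 59.
Result: 59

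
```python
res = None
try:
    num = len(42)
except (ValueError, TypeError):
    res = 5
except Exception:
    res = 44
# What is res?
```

Step-by-step execution trace:
1. `num = len(42)` raises TypeError.
2. `except (ValueError, TypeError)` matches (TypeError is in the tuple) → res = 5.
3. `except Exception` is not reached.
Result: 5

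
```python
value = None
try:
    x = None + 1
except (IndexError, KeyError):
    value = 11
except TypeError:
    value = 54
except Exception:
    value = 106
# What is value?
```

Step-by-step execution trace:
1. `x = None + 1` raises TypeError.
2. `except (IndexError, KeyError)` does not match TypeError; skipped.
3. `except TypeError` matches (exact type match) → value = 54.
4. `except Exception` is not reached.
Result: 54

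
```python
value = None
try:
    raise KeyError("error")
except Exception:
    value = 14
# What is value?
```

Step-by-step execution trace:
1. `raise KeyError(...)` raises KeyError.
2. `except Exception` matches (KeyError is a subclass of Exception) → value = 14.
Result: 14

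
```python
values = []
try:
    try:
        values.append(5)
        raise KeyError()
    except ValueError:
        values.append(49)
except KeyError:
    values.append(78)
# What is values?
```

Step-by-step execution trace:
1. Inner try: `values.append(5)` → values = [5].
2. `raise KeyError()` raises KeyError.
3. Inner `except ValueError` does not match KeyError; exception propagates to outer try.
4. Outer `except KeyError` matches → `values.append(78)` → values = [5, 78].
Result: [5, 78]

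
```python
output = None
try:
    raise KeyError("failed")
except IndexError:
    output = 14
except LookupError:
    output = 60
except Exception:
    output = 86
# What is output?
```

Step-by-step execution trace:
1. `raise KeyError(...)` raises KeyError.
2. `except IndexError` does not match (KeyError is not a subclass of IndexError); skipped.
3. `except LookupError` matches (KeyError is a subclass of LookupError) → output = 60.
4. `except Exception` is not reached.
Result: 60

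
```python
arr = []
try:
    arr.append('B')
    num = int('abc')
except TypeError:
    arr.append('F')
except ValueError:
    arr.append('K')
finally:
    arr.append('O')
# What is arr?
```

Step-by-step execution trace:
1. try: `arr.append('B')` → arr = ['B'].
2. `num = int('abc')` raises ValueError.
3. `except TypeError` does not match ValueError; skipped.
4. `except ValueError` matches → `arr.append('K')` → arr = ['B', 'K'].
5. finally always runs: `arr.append('O')` → arr = ['B', 'K', 'O'].
Result: ['B', 'K', 'O']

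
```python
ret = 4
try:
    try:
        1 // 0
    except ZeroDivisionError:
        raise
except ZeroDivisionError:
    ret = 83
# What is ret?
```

Step-by-step execution trace:
1. Inner try: `1 // 0` raises ZeroDivisionError.
2. Inner `except ZeroDivisionError` matches; bare `raise` re-raises the same ZeroDivisionError.
3. Outer `except ZeroDivisionError` matches → ret = 83.
Result: 83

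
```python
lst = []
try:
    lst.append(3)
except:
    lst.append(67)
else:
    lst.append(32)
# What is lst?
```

Step-by-step execution trace:
1. try: `lst.append(3)` → lst = [3]. No exception raised.
2. `except` is skipped.
3. `else` runs (try completed without exception): `lst.append(32)` → lst = [3, 32].
Result: [3, 32]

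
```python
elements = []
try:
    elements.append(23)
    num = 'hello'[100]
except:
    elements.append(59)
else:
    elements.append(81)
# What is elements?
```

Step-by-step execution trace:
1. try: `elements.append(23)` → elements = [23].
2. `num = 'hello'[100]` raises IndexError.
3. bare `except` matches → `elements.append(59)` → elements = [23, 59].
4. `else` is skipped (an exception was raised).
Result: [23, 59]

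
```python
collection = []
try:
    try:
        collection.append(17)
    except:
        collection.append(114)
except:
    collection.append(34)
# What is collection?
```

Step-by-step execution trace:
1. Inner try: `collection.append(17)` → collection = [17]. No exception raised.
2. Inner `except` is skipped.
3. Inner try completes normally; outer `except` is skipped.
Result: [17]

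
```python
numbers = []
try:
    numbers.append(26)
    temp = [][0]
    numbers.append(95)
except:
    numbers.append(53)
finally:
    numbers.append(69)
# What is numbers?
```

Step-by-step execution trace:
1. try: `numbers.append(26)` → numbers = [26].
2. `temp = [][0]` raises IndexError; `numbers.append(95)` is not reached.
3. bare `except` matches → `numbers.append(53)` → numbers = [26, 53].
4. finally always runs: `numbers.append(69)` → numbers = [26, 53, 69].
Result: [26, 53, 69]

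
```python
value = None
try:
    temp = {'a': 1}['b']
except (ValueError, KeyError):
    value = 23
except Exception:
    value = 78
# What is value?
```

Step-by-step execution trace:
1. `temp = {'a': 1}['b']` raises KeyError.
2. `except (ValueError, KeyError)` matches (KeyError is in the tuple) → value = 23.
3. `except Exception` is not reached.
Result: 23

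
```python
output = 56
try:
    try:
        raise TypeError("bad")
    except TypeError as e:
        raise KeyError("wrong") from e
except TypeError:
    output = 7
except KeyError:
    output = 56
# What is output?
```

Step-by-step execution trace:
1. Inner try raises TypeError; inner `except TypeError as e` catches it.
2. `raise KeyError(...) from e` raises KeyError (TypeError is attached as __cause__, but only KeyError is active).
3. Outer `except TypeError` does not match KeyError; skipped.
4. Outer `except KeyError` matches → output = 56.
Result: 56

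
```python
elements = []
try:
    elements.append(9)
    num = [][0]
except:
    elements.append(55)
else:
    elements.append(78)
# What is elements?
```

Step-by-step execution trace:
1. try: `elements.append(9)` → elements = [9].
2. `num = [][0]` raises IndexError.
3. bare `except` matches → `elements.append(55)` → elements = [9, 55].
4. `else` is skipped (an exception was raised).
Result: [9, 55]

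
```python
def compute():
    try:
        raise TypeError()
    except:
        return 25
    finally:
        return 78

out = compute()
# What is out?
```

Step-by-step execution trace:
1. `compute()` enters try: `raise TypeError()` raises TypeError.
2. bare `except` matches → `return 25` sets pending return value 25.
3. Before returning, `finally: return 78` runs and overrides the pending return.
4. compute() returns 78 → out = 78.
Result: 78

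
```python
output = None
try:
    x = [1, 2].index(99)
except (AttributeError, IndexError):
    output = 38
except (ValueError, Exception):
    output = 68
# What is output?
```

Step-by-step execution trace:
1. `x = [1, 2].index(99)` raises ValueError.
2. `except (AttributeError, IndexError)` does not match ValueError; skipped.
3. `except (ValueError, Exception)` matches (ValueError is in the tuple) → output = 68.
Result: 68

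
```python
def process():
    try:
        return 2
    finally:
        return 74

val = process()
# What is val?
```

Step-by-step execution trace:
1. `process()` enters try: `return 2` sets pending return value 2.
2. Before returning, `finally: return 74` runs and overrides the pending return.
3. process() returns 74 → val = 74.
Result: 74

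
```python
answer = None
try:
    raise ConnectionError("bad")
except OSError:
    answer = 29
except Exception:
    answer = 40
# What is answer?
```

Step-by-step execution trace:
1. `raise ConnectionError(...)` raises ConnectionError.
2. `except OSError` matches (ConnectionError is a subclass of OSError) → answer = 29.
3. `except Exception` is not reached.
Result: 29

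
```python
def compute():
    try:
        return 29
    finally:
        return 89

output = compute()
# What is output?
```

Step-by-step execution trace:
1. `compute()` enters try: `return 29` sets pending return value 29.
2. Before returning, `finally: return 89` runs and overrides the pending return.
3. compute() returns 89 → output = 89.
Result: 89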